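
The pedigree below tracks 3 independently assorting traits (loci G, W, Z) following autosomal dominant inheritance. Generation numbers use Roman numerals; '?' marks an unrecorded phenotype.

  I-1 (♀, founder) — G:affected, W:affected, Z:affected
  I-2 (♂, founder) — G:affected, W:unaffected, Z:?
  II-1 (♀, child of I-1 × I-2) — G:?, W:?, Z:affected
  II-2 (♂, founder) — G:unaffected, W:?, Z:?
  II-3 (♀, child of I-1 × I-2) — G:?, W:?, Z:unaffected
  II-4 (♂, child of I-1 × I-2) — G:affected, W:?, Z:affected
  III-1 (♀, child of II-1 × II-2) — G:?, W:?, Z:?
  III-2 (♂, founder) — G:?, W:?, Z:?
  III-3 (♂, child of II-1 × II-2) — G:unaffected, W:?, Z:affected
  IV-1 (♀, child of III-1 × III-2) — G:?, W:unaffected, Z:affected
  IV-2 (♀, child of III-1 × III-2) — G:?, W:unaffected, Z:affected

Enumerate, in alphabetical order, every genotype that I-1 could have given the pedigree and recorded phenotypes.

I-1 ∈ {GG WW Zz, GG Ww Zz, Gg WW Zz, Gg Ww Zz}

G/I-1 aff ·: Gg|GG
G/I-2 aff ·: Gg|GG
G/II-1 ? I-1×I-2: gg|Gg
G/II-2 un ·: gg
G/II-3 ? I-1×I-2: gg|Gg|GG
G/II-4 aff I-1×I-2: Gg|GG
G/III-1 ? II-1×II-2: gg|Gg
G/III-2 ? ·: gg|Gg|GG
G/III-3 un II-1×II-2: gg
G/IV-1 ? III-1×III-2: gg|Gg|GG
G/IV-2 ? III-1×III-2: gg|Gg|GG
⇒ G over [I-1,I-2,II-1,II-2,II-3,II-4,III-1,III-2,III-3,IV-1,IV-2]: 358 consistent
W/I-1 aff ·: Ww|WW
W/I-2 un ·: ww
W/II-1 ? I-1×I-2: ww|Ww
W/II-2 ? ·: ww|Ww|WW
W/II-3 ? I-1×I-2: ww|Ww
W/II-4 ? I-1×I-2: ww|Ww
W/III-1 ? II-1×II-2: ww|Ww
W/III-2 ? ·: ww|Ww
W/III-3 ? II-1×II-2: ww|Ww|WW
W/IV-1 un III-1×III-2: ww
W/IV-2 un III-1×III-2: ww
⇒ W over [I-1,I-2,II-1,II-2,II-3,II-4,III-1,III-2,III-3,IV-1,IV-2]: 168 consistent
Z/I-1 aff ·: Zz
Z/I-2 ? ·: zz|Zz
Z/II-1 aff I-1×I-2: Zz|ZZ
Z/II-2 ? ·: zz|Zz|ZZ
Z/II-3 un I-1×I-2: zz
Z/II-4 aff I-1×I-2: Zz|ZZ
Z/III-1 ? II-1×II-2: zz|Zz|ZZ
Z/III-2 ? ·: zz|Zz|ZZ
Z/III-3 aff II-1×II-2: Zz|ZZ
Z/IV-1 aff III-1×III-2: Zz|ZZ
Z/IV-2 aff III-1×III-2: Zz|ZZ
⇒ Z over [I-1,I-2,II-1,II-2,II-3,II-4,III-1,III-2,III-3,IV-1,IV-2]: 315 consistent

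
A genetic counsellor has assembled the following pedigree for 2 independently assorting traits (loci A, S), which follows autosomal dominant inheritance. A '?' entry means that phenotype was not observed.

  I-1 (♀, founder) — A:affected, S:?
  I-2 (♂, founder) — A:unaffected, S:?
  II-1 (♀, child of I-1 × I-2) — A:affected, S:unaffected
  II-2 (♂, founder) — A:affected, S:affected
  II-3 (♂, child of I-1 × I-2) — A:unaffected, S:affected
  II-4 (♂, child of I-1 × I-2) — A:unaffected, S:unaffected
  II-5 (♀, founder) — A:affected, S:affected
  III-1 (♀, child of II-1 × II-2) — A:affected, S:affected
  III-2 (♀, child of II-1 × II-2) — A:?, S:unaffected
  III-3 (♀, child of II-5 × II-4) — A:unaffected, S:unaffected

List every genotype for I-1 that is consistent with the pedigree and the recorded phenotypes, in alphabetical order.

I-1 ∈ {Aa Ss, Aa ss}

A/I-1 aff ·: Aa
A/I-2 un ·: aa
A/II-1 aff I-1×I-2: Aa
A/II-2 aff ·: Aa|AA
A/II-3 un I-1×I-2: aa
A/II-4 un I-1×I-2: aa
A/II-5 aff ·: Aa
A/III-1 aff II-1×II-2: Aa|AA
A/III-2 ? II-1×II-2: aa|Aa|AA
A/III-3 un II-5×II-4: aa
⇒ A over [I-1,I-2,II-1,II-2,II-3,II-4,II-5,III-1,III-2,III-3]: 10 consistent
S/I-1 ? ·: ss|Ss
S/I-2 ? ·: ss|Ss
S/II-1 un I-1×I-2: ss
S/II-2 aff ·: Ss
S/II-3 aff I-1×I-2: Ss|SS
S/II-4 un I-1×I-2: ss
S/II-5 aff ·: Ss
S/III-1 aff II-1×II-2: Ss
S/III-2 un II-1×II-2: ss
S/III-3 un II-5×II-4: ss
⇒ S over [I-1,I-2,II-1,II-2,II-3,II-4,II-5,III-1,III-2,III-3]: 4 consistent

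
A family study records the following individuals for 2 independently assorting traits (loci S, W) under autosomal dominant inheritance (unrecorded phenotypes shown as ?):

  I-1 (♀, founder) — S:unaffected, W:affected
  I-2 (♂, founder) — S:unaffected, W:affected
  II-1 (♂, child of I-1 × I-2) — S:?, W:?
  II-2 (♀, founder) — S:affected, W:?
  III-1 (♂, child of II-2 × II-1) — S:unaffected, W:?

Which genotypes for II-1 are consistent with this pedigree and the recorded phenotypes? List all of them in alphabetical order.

II-1 ∈ {ss WW, ss Ww, ss ww}

S/I-1 un ·: ss
S/I-2 un ·: ss
S/II-1 ? I-1×I-2: ss
S/II-2 aff ·: Ss
S/III-1 un II-2×II-1: ss
⇒ S over [I-1,I-2,II-1,II-2,III-1]: 1 consistent
W/I-1 aff ·: Ww|WW
W/I-2 aff ·: Ww|WW
W/II-1 ? I-1×I-2: ww|Ww|WW
W/II-2 ? ·: ww|Ww|WW
W/III-1 ? II-2×II-1: ww|Ww|WW
⇒ W over [I-1,I-2,II-1,II-2,III-1]: 41 consistent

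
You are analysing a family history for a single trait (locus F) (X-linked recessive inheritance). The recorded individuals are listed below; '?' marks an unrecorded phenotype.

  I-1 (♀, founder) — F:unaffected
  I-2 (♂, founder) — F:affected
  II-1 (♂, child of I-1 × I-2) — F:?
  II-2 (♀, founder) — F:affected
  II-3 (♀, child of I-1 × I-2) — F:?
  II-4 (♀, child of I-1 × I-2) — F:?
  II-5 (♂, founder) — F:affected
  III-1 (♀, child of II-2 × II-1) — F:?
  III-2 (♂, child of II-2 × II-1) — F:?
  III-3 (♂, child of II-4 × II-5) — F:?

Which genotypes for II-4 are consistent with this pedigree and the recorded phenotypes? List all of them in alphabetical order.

F/I-1 un ·: X^FX^F|X^FX^f
F/I-2 aff ·: X^fY
F/II-1 ? I-1×I-2: X^FY|X^fY
F/II-2 aff ·: X^fX^f
F/II-3 ? I-1×I-2: X^FX^f|X^fX^f
F/II-4 ? I-1×I-2: X^FX^f|X^fX^f
F/II-5 aff ·: X^fY
F/III-1 ? II-2×II-1: X^FX^f|X^fX^f
F/III-2 ? II-2×II-1: X^fY
F/III-3 ? II-4×II-5: X^FY|X^fY
⇒ F over [I-1,I-2,II-1,II-2,II-3,II-4,II-5,III-1,III-2,III-3]: 14 consistent

II-4 ∈ {X^FX^f, X^fX^f}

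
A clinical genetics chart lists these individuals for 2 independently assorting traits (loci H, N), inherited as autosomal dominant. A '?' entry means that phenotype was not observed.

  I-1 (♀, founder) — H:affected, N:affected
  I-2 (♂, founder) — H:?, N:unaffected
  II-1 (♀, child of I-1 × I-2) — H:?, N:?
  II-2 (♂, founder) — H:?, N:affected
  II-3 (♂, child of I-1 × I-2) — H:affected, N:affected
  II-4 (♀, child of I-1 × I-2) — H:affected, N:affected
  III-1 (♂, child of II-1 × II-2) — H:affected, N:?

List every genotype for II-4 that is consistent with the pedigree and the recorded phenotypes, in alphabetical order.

II-4 ∈ {HH Nn, Hh Nn}

H/I-1 aff ·: Hh|HH
H/I-2 ? ·: hh|Hh|HH
H/II-1 ? I-1×I-2: hh|Hh|HH
H/II-2 ? ·: hh|Hh|HH
H/II-3 aff I-1×I-2: Hh|HH
H/II-4 aff I-1×I-2: Hh|HH
H/III-1 aff II-1×II-2: Hh|HH
⇒ H over [I-1,I-2,II-1,II-2,II-3,II-4,III-1]: 132 consistent
N/I-1 aff ·: Nn|NN
N/I-2 un ·: nn
N/II-1 ? I-1×I-2: nn|Nn
N/II-2 aff ·: Nn|NN
N/II-3 aff I-1×I-2: Nn
N/II-4 aff I-1×I-2: Nn
N/III-1 ? II-1×II-2: nn|Nn|NN
⇒ N over [I-1,I-2,II-1,II-2,II-3,II-4,III-1]: 13 consistent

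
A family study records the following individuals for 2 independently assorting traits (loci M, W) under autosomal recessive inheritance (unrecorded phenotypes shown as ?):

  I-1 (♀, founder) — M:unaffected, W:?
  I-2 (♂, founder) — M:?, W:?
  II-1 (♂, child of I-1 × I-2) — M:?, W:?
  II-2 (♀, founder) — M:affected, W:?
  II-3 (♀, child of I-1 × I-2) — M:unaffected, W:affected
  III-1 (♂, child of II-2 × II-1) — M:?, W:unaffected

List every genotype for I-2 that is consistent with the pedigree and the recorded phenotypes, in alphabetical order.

M/I-1 un ·: MM|Mm
M/I-2 ? ·: MM|Mm|mm
M/II-1 ? I-1×I-2: MM|Mm|mm
M/II-2 aff ·: mm
M/II-3 un I-1×I-2: MM|Mm
M/III-1 ? II-2×II-1: Mm|mm
⇒ M over [I-1,I-2,II-1,II-2,II-3,III-1]: 26 consistent
W/I-1 ? ·: Ww|ww
W/I-2 ? ·: Ww|ww
W/II-1 ? I-1×I-2: WW|Ww|ww
W/II-2 ? ·: WW|Ww|ww
W/II-3 aff I-1×I-2: ww
W/III-1 un II-2×II-1: WW|Ww
⇒ W over [I-1,I-2,II-1,II-2,II-3,III-1]: 27 consistent

I-2 ∈ {MM Ww, MM ww, Mm Ww, Mm ww, mm Ww, mm ww}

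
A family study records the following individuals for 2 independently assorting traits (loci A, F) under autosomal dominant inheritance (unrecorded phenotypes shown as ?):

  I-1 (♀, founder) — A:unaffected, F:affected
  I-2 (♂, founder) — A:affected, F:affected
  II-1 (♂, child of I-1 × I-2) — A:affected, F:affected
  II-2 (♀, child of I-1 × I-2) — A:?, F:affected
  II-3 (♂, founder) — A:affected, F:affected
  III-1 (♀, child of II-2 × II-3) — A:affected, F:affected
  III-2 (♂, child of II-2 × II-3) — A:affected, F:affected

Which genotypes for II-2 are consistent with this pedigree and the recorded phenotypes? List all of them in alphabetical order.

II-2 ∈ {Aa FF, Aa Ff, aa FF, aa Ff}

A/I-1 un ·: aa
A/I-2 aff ·: Aa|AA
A/II-1 aff I-1×I-2: Aa
A/II-2 ? I-1×I-2: aa|Aa
A/II-3 aff ·: Aa|AA
A/III-1 aff II-2×II-3: Aa|AA
A/III-2 aff II-2×II-3: Aa|AA
⇒ A over [I-1,I-2,II-1,II-2,II-3,III-1,III-2]: 18 consistent
F/I-1 aff ·: Ff|FF
F/I-2 aff ·: Ff|FF
F/II-1 aff I-1×I-2: Ff|FF
F/II-2 aff I-1×I-2: Ff|FF
F/II-3 aff ·: Ff|FF
F/III-1 aff II-2×II-3: Ff|FF
F/III-2 aff II-2×II-3: Ff|FF
⇒ F over [I-1,I-2,II-1,II-2,II-3,III-1,III-2]: 83 consistent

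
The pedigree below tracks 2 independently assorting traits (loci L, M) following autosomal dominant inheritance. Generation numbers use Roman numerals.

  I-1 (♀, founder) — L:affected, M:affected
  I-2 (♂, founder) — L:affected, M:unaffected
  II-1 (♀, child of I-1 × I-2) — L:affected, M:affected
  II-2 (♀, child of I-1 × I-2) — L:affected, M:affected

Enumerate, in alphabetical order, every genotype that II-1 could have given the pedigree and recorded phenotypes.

II-1 ∈ {LL Mm, Ll Mm}

L/I-1 aff ·: Ll|LL
L/I-2 aff ·: Ll|LL
L/II-1 aff I-1×I-2: Ll|LL
L/II-2 aff I-1×I-2: Ll|LL
⇒ L over [I-1,I-2,II-1,II-2]: 13 consistent
M/I-1 aff ·: Mm|MM
M/I-2 un ·: mm
M/II-1 aff I-1×I-2: Mm
M/II-2 aff I-1×I-2: Mm
⇒ M over [I-1,I-2,II-1,II-2]: 2 consistent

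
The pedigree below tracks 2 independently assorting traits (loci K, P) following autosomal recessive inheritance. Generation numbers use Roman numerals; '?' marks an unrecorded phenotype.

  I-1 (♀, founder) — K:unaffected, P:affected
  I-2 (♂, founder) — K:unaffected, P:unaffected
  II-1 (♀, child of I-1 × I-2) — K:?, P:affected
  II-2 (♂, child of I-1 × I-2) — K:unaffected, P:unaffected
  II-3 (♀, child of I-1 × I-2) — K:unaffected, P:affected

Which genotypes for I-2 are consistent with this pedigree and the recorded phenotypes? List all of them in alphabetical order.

I-2 ∈ {KK Pp, Kk Pp}

K/I-1 un ·: KK|Kk
K/I-2 un ·: KK|Kk
K/II-1 ? I-1×I-2: KK|Kk|kk
K/II-2 un I-1×I-2: KK|Kk
K/II-3 un I-1×I-2: KK|Kk
⇒ K over [I-1,I-2,II-1,II-2,II-3]: 29 consistent
P/I-1 aff ·: pp
P/I-2 un ·: Pp
P/II-1 aff I-1×I-2: pp
P/II-2 un I-1×I-2: Pp
P/II-3 aff I-1×I-2: pp
⇒ P over [I-1,I-2,II-1,II-2,II-3]: 1 consistent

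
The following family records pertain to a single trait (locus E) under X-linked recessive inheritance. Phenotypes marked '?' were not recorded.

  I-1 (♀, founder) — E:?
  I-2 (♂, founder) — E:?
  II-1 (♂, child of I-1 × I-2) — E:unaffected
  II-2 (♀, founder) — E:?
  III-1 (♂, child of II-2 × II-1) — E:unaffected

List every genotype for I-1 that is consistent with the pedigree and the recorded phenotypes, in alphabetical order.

E/I-1 ? ·: X^EX^E|X^EX^e
E/I-2 ? ·: X^EY|X^eY
E/II-1 un I-1×I-2: X^EY
E/II-2 ? ·: X^EX^E|X^EX^e
E/III-1 un II-2×II-1: X^EY
⇒ E over [I-1,I-2,II-1,II-2,III-1]: 8 consistent

I-1 ∈ {X^EX^E, X^EX^e}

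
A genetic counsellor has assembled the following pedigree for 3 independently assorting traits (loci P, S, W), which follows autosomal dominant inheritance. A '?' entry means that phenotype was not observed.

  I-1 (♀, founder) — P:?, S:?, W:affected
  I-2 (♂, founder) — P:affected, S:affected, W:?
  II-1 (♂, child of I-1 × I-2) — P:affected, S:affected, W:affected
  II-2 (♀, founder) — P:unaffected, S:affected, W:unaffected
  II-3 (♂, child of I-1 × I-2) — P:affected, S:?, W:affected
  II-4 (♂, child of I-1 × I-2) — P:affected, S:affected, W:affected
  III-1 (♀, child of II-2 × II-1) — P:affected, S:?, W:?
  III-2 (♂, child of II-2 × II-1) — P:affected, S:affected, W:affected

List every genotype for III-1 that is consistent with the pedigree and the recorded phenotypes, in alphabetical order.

III-1 ∈ {Pp SS Ww, Pp SS ww, Pp Ss Ww, Pp Ss ww, Pp ss Ww, Pp ss ww}

P/I-1 ? ·: pp|Pp|PP
P/I-2 aff ·: Pp|PP
P/II-1 aff I-1×I-2: Pp|PP
P/II-2 un ·: pp
P/II-3 aff I-1×I-2: Pp|PP
P/II-4 aff I-1×I-2: Pp|PP
P/III-1 aff II-2×II-1: Pp
P/III-2 aff II-2×II-1: Pp
⇒ P over [I-1,I-2,II-1,II-2,II-3,II-4,III-1,III-2]: 27 consistent
S/I-1 ? ·: ss|Ss|SS
S/I-2 aff ·: Ss|SS
S/II-1 aff I-1×I-2: Ss|SS
S/II-2 aff ·: Ss|SS
S/II-3 ? I-1×I-2: ss|Ss|SS
S/II-4 aff I-1×I-2: Ss|SS
S/III-1 ? II-2×II-1: ss|Ss|SS
S/III-2 aff II-2×II-1: Ss|SS
⇒ S over [I-1,I-2,II-1,II-2,II-3,II-4,III-1,III-2]: 245 consistent
W/I-1 aff ·: Ww|WW
W/I-2 ? ·: ww|Ww|WW
W/II-1 aff I-1×I-2: Ww|WW
W/II-2 un ·: ww
W/II-3 aff I-1×I-2: Ww|WW
W/II-4 aff I-1×I-2: Ww|WW
W/III-1 ? II-2×II-1: ww|Ww
W/III-2 aff II-2×II-1: Ww
⇒ W over [I-1,I-2,II-1,II-2,II-3,II-4,III-1,III-2]: 41 consistent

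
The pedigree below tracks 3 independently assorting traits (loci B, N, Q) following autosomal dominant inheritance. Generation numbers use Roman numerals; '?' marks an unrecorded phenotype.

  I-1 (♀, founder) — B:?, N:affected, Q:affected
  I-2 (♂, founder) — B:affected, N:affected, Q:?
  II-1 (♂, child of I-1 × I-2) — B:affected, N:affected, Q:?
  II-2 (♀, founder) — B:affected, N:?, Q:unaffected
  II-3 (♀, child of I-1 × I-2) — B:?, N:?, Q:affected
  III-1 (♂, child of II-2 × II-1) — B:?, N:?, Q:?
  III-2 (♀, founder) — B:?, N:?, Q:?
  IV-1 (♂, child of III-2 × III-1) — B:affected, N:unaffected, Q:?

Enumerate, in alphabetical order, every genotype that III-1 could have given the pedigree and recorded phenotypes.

III-1 ∈ {BB Nn Qq, BB Nn qq, BB nn Qq, BB nn qq, Bb Nn Qq, Bb Nn qq, Bb nn Qq, Bb nn qq, bb Nn Qq, bb Nn qq, bb nn Qq, bb nn qq}

B/I-1 ? ·: bb|Bb|BB
B/I-2 aff ·: Bb|BB
B/II-1 aff I-1×I-2: Bb|BB
B/II-2 aff ·: Bb|BB
B/II-3 ? I-1×I-2: bb|Bb|BB
B/III-1 ? II-2×II-1: bb|Bb|BB
B/III-2 ? ·: bb|Bb|BB
B/IV-1 aff III-2×III-1: Bb|BB
⇒ B over [I-1,I-2,II-1,II-2,II-3,III-1,III-2,IV-1]: 304 consistent
N/I-1 aff ·: Nn|NN
N/I-2 aff ·: Nn|NN
N/II-1 aff I-1×I-2: Nn|NN
N/II-2 ? ·: nn|Nn|NN
N/II-3 ? I-1×I-2: nn|Nn|NN
N/III-1 ? II-2×II-1: nn|Nn
N/III-2 ? ·: nn|Nn
N/IV-1 un III-2×III-1: nn
⇒ N over [I-1,I-2,II-1,II-2,II-3,III-1,III-2,IV-1]: 102 consistent
Q/I-1 aff ·: Qq|QQ
Q/I-2 ? ·: qq|Qq|QQ
Q/II-1 ? I-1×I-2: qq|Qq|QQ
Q/II-2 un ·: qq
Q/II-3 aff I-1×I-2: Qq|QQ
Q/III-1 ? II-2×II-1: qq|Qq
Q/III-2 ? ·: qq|Qq|QQ
Q/IV-1 ? III-2×III-1: qq|Qq|QQ
⇒ Q over [I-1,I-2,II-1,II-2,II-3,III-1,III-2,IV-1]: 149 consistent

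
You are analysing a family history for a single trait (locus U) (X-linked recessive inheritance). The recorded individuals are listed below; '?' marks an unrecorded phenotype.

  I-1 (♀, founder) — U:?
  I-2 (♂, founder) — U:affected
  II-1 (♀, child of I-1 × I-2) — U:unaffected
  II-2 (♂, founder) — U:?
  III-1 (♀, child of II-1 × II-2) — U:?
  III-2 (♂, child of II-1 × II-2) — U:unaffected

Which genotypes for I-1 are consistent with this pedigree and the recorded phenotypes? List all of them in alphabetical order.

I-1 ∈ {X^UX^U, X^UX^u}

U/I-1 ? ·: X^UX^U|X^UX^u
U/I-2 aff ·: X^uY
U/II-1 un I-1×I-2: X^UX^u
U/II-2 ? ·: X^UY|X^uY
U/III-1 ? II-1×II-2: X^UX^U|X^UX^u|X^uX^u
U/III-2 un II-1×II-2: X^UY
⇒ U over [I-1,I-2,II-1,II-2,III-1,III-2]: 8 consistent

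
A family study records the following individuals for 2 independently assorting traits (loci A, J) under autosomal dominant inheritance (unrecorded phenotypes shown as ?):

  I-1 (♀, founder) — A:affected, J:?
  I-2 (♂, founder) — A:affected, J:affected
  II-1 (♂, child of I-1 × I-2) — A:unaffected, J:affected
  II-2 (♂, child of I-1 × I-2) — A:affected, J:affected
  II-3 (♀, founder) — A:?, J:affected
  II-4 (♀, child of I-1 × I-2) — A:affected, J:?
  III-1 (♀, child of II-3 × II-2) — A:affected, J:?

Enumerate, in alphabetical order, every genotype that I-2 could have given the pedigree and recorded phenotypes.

A/I-1 aff ·: Aa
A/I-2 aff ·: Aa
A/II-1 un I-1×I-2: aa
A/II-2 aff I-1×I-2: Aa|AA
A/II-3 ? ·: aa|Aa|AA
A/II-4 aff I-1×I-2: Aa|AA
A/III-1 aff II-3×II-2: Aa|AA
⇒ A over [I-1,I-2,II-1,II-2,II-3,II-4,III-1]: 18 consistent
J/I-1 ? ·: jj|Jj|JJ
J/I-2 aff ·: Jj|JJ
J/II-1 aff I-1×I-2: Jj|JJ
J/II-2 aff I-1×I-2: Jj|JJ
J/II-3 aff ·: Jj|JJ
J/II-4 ? I-1×I-2: jj|Jj|JJ
J/III-1 ? II-3×II-2: jj|Jj|JJ
⇒ J over [I-1,I-2,II-1,II-2,II-3,II-4,III-1]: 130 consistent

I-2 ∈ {Aa JJ, Aa Jj}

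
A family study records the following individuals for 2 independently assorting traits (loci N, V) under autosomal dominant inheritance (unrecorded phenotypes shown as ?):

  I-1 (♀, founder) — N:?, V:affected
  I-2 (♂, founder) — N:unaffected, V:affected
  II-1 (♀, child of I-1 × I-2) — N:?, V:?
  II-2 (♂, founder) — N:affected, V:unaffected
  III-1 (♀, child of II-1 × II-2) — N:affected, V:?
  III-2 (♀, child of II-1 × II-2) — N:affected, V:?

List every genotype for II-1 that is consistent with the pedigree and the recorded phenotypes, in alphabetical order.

II-1 ∈ {Nn VV, Nn Vv, Nn vv, nn VV, nn Vv, nn vv}

N/I-1 ? ·: nn|Nn|NN
N/I-2 un ·: nn
N/II-1 ? I-1×I-2: nn|Nn
N/II-2 aff ·: Nn|NN
N/III-1 aff II-1×II-2: Nn|NN
N/III-2 aff II-1×II-2: Nn|NN
⇒ N over [I-1,I-2,II-1,II-2,III-1,III-2]: 20 consistent
V/I-1 aff ·: Vv|VV
V/I-2 aff ·: Vv|VV
V/II-1 ? I-1×I-2: vv|Vv|VV
V/II-2 un ·: vv
V/III-1 ? II-1×II-2: vv|Vv
V/III-2 ? II-1×II-2: vv|Vv
⇒ V over [I-1,I-2,II-1,II-2,III-1,III-2]: 17 consistent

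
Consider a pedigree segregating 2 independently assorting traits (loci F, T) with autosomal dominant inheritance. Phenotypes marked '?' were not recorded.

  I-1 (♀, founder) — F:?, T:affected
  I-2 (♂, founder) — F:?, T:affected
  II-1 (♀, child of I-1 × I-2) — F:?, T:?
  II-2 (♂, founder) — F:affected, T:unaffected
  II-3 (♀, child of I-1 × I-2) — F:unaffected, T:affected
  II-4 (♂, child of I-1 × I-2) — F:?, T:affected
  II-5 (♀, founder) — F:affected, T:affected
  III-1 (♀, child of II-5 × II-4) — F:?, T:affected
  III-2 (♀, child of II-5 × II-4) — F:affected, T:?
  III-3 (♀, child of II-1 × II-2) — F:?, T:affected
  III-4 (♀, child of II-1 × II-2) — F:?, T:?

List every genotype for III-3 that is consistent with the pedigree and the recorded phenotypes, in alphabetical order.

III-3 ∈ {FF Tt, Ff Tt, ff Tt}

F/I-1 ? ·: ff|Ff
F/I-2 ? ·: ff|Ff
F/II-1 ? I-1×I-2: ff|Ff|FF
F/II-2 aff ·: Ff|FF
F/II-3 un I-1×I-2: ff
F/II-4 ? I-1×I-2: ff|Ff|FF
F/II-5 aff ·: Ff|FF
F/III-1 ? II-5×II-4: ff|Ff|FF
F/III-2 aff II-5×II-4: Ff|FF
F/III-3 ? II-1×II-2: ff|Ff|FF
F/III-4 ? II-1×II-2: ff|Ff|FF
⇒ F over [I-1,I-2,II-1,II-2,II-3,II-4,II-5,III-1,III-2,III-3,III-4]: 897 consistent
T/I-1 aff ·: Tt|TT
T/I-2 aff ·: Tt|TT
T/II-1 ? I-1×I-2: Tt|TT
T/II-2 un ·: tt
T/II-3 aff I-1×I-2: Tt|TT
T/II-4 aff I-1×I-2: Tt|TT
T/II-5 aff ·: Tt|TT
T/III-1 aff II-5×II-4: Tt|TT
T/III-2 ? II-5×II-4: tt|Tt|TT
T/III-3 aff II-1×II-2: Tt
T/III-4 ? II-1×II-2: tt|Tt
⇒ T over [I-1,I-2,II-1,II-2,II-3,II-4,II-5,III-1,III-2,III-3,III-4]: 275 consistent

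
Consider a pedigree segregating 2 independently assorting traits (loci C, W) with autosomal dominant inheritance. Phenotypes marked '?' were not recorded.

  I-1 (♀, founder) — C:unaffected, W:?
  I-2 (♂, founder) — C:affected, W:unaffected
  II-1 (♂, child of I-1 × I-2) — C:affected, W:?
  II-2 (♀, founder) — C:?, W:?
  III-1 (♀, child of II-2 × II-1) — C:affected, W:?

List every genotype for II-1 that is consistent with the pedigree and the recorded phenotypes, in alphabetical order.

II-1 ∈ {Cc Ww, Cc ww}

C/I-1 un ·: cc
C/I-2 aff ·: Cc|CC
C/II-1 aff I-1×I-2: Cc
C/II-2 ? ·: cc|Cc|CC
C/III-1 aff II-2×II-1: Cc|CC
⇒ C over [I-1,I-2,II-1,II-2,III-1]: 10 consistent
W/I-1 ? ·: ww|Ww|WW
W/I-2 un ·: ww
W/II-1 ? I-1×I-2: ww|Ww
W/II-2 ? ·: ww|Ww|WW
W/III-1 ? II-2×II-1: ww|Ww|WW
⇒ W over [I-1,I-2,II-1,II-2,III-1]: 22 consistent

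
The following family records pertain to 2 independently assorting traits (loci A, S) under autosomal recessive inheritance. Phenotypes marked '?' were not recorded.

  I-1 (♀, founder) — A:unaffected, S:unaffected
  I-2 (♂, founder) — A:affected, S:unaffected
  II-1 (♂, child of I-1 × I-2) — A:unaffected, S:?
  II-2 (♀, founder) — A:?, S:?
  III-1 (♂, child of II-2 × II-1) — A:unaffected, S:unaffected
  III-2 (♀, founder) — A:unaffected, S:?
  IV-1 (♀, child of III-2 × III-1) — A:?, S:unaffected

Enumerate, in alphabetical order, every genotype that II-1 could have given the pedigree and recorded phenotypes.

A/I-1 un ·: AA|Aa
A/I-2 aff ·: aa
A/II-1 un I-1×I-2: Aa
A/II-2 ? ·: AA|Aa|aa
A/III-1 un II-2×II-1: AA|Aa
A/III-2 un ·: AA|Aa
A/IV-1 ? III-2×III-1: AA|Aa|aa
⇒ A over [I-1,I-2,II-1,II-2,III-1,III-2,IV-1]: 42 consistent
S/I-1 un ·: SS|Ss
S/I-2 un ·: SS|Ss
S/II-1 ? I-1×I-2: SS|Ss|ss
S/II-2 ? ·: SS|Ss|ss
S/III-1 un II-2×II-1: SS|Ss
S/III-2 ? ·: SS|Ss|ss
S/IV-1 un III-2×III-1: SS|Ss
⇒ S over [I-1,I-2,II-1,II-2,III-1,III-2,IV-1]: 151 consistent

II-1 ∈ {Aa SS, Aa Ss, Aa ss}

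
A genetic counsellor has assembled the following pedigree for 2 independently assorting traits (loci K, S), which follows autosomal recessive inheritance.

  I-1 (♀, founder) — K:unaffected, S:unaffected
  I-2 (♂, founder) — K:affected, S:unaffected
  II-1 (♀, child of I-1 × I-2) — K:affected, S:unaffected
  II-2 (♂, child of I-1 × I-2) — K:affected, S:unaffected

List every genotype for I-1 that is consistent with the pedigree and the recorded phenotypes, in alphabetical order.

K/I-1 un ·: Kk
K/I-2 aff ·: kk
K/II-1 aff I-1×I-2: kk
K/II-2 aff I-1×I-2: kk
⇒ K over [I-1,I-2,II-1,II-2]: 1 consistent
S/I-1 un ·: SS|Ss
S/I-2 un ·: SS|Ss
S/II-1 un I-1×I-2: SS|Ss
S/II-2 un I-1×I-2: SS|Ss
⇒ S over [I-1,I-2,II-1,II-2]: 13 consistent

I-1 ∈ {Kk SS, Kk Ss}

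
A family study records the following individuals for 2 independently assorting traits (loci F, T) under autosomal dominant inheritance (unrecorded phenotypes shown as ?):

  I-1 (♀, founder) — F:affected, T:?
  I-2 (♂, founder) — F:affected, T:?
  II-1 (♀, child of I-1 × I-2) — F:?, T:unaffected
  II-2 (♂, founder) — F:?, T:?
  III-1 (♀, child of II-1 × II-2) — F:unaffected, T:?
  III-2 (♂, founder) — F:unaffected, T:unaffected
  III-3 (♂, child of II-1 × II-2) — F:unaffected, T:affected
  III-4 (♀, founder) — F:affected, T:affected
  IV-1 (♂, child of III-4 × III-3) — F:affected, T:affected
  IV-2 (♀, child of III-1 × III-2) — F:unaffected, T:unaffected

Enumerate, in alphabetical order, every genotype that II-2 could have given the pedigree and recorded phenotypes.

II-2 ∈ {Ff TT, Ff Tt, ff TT, ff Tt}

F/I-1 aff ·: Ff|FF
F/I-2 aff ·: Ff|FF
F/II-1 ? I-1×I-2: ff|Ff
F/II-2 ? ·: ff|Ff
F/III-1 un II-1×II-2: ff
F/III-2 un ·: ff
F/III-3 un II-1×II-2: ff
F/III-4 aff ·: Ff|FF
F/IV-1 aff III-4×III-3: Ff
F/IV-2 un III-1×III-2: ff
⇒ F over [I-1,I-2,II-1,II-2,III-1,III-2,III-3,III-4,IV-1,IV-2]: 16 consistent
T/I-1 ? ·: tt|Tt
T/I-2 ? ·: tt|Tt
T/II-1 un I-1×I-2: tt
T/II-2 ? ·: Tt|TT
T/III-1 ? II-1×II-2: tt|Tt
T/III-2 un ·: tt
T/III-3 aff II-1×II-2: Tt
T/III-4 aff ·: Tt|TT
T/IV-1 aff III-4×III-3: Tt|TT
T/IV-2 un III-1×III-2: tt
⇒ T over [I-1,I-2,II-1,II-2,III-1,III-2,III-3,III-4,IV-1,IV-2]: 48 consistent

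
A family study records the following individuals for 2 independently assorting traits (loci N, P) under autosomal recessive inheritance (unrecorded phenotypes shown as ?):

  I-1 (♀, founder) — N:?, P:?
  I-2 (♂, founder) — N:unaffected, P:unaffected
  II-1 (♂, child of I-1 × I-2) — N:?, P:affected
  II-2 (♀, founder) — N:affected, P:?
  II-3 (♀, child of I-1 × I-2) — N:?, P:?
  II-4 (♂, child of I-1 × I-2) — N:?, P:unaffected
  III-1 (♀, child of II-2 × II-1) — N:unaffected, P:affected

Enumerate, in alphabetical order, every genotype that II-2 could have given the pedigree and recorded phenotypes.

N/I-1 ? ·: NN|Nn|nn
N/I-2 un ·: NN|Nn
N/II-1 ? I-1×I-2: NN|Nn
N/II-2 aff ·: nn
N/II-3 ? I-1×I-2: NN|Nn|nn
N/II-4 ? I-1×I-2: NN|Nn|nn
N/III-1 un II-2×II-1: Nn
⇒ N over [I-1,I-2,II-1,II-2,II-3,II-4,III-1]: 40 consistent
P/I-1 ? ·: Pp|pp
P/I-2 un ·: Pp
P/II-1 aff I-1×I-2: pp
P/II-2 ? ·: Pp|pp
P/II-3 ? I-1×I-2: PP|Pp|pp
P/II-4 un I-1×I-2: PP|Pp
P/III-1 aff II-2×II-1: pp
⇒ P over [I-1,I-2,II-1,II-2,II-3,II-4,III-1]: 16 consistent

II-2 ∈ {nn Pp, nn pp}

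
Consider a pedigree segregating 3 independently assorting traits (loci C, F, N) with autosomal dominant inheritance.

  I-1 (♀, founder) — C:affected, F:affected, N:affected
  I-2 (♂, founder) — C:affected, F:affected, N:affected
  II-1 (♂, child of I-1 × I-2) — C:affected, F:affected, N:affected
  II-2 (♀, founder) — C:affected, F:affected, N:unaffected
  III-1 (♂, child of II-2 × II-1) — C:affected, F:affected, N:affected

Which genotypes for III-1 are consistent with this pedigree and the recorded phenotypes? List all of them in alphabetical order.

C/I-1 aff ·: Cc|CC
C/I-2 aff ·: Cc|CC
C/II-1 aff I-1×I-2: Cc|CC
C/II-2 aff ·: Cc|CC
C/III-1 aff II-2×II-1: Cc|CC
⇒ C over [I-1,I-2,II-1,II-2,III-1]: 24 consistent
F/I-1 aff ·: Ff|FF
F/I-2 aff ·: Ff|FF
F/II-1 aff I-1×I-2: Ff|FF
F/II-2 aff ·: Ff|FF
F/III-1 aff II-2×II-1: Ff|FF
⇒ F over [I-1,I-2,II-1,II-2,III-1]: 24 consistent
N/I-1 aff ·: Nn|NN
N/I-2 aff ·: Nn|NN
N/II-1 aff I-1×I-2: Nn|NN
N/II-2 un ·: nn
N/III-1 aff II-2×II-1: Nn
⇒ N over [I-1,I-2,II-1,II-2,III-1]: 7 consistent

III-1 ∈ {CC FF Nn, CC Ff Nn, Cc FF Nn, Cc Ff Nn}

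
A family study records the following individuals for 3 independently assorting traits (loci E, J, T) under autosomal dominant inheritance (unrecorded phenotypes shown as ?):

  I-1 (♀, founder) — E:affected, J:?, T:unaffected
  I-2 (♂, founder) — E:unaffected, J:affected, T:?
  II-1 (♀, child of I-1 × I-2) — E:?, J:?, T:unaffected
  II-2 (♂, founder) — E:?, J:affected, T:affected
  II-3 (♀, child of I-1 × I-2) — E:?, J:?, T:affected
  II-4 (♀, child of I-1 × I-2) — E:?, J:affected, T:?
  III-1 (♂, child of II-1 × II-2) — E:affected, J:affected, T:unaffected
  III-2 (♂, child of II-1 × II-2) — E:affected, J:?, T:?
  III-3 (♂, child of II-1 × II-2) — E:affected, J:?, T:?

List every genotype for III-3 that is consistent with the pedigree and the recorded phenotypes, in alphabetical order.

III-3 ∈ {EE JJ Tt, EE JJ tt, EE Jj Tt, EE Jj tt, EE jj Tt, EE jj tt, Ee JJ Tt, Ee JJ tt, Ee Jj Tt, Ee Jj tt, Ee jj Tt, Ee jj tt}

E/I-1 aff ·: Ee|EE
E/I-2 un ·: ee
E/II-1 ? I-1×I-2: ee|Ee
E/II-2 ? ·: ee|Ee|EE
E/II-3 ? I-1×I-2: ee|Ee
E/II-4 ? I-1×I-2: ee|Ee
E/III-1 aff II-1×II-2: Ee|EE
E/III-2 aff II-1×II-2: Ee|EE
E/III-3 aff II-1×II-2: Ee|EE
⇒ E over [I-1,I-2,II-1,II-2,II-3,II-4,III-1,III-2,III-3]: 93 consistent
J/I-1 ? ·: jj|Jj|JJ
J/I-2 aff ·: Jj|JJ
J/II-1 ? I-1×I-2: jj|Jj|JJ
J/II-2 aff ·: Jj|JJ
J/II-3 ? I-1×I-2: jj|Jj|JJ
J/II-4 aff I-1×I-2: Jj|JJ
J/III-1 aff II-1×II-2: Jj|JJ
J/III-2 ? II-1×II-2: jj|Jj|JJ
J/III-3 ? II-1×II-2: jj|Jj|JJ
⇒ J over [I-1,I-2,II-1,II-2,II-3,II-4,III-1,III-2,III-3]: 617 consistent
T/I-1 un ·: tt
T/I-2 ? ·: Tt
T/II-1 un I-1×I-2: tt
T/II-2 aff ·: Tt
T/II-3 aff I-1×I-2: Tt
T/II-4 ? I-1×I-2: tt|Tt
T/III-1 un II-1×II-2: tt
T/III-2 ? II-1×II-2: tt|Tt
T/III-3 ? II-1×II-2: tt|Tt
⇒ T over [I-1,I-2,II-1,II-2,II-3,II-4,III-1,III-2,III-3]: 8 consistent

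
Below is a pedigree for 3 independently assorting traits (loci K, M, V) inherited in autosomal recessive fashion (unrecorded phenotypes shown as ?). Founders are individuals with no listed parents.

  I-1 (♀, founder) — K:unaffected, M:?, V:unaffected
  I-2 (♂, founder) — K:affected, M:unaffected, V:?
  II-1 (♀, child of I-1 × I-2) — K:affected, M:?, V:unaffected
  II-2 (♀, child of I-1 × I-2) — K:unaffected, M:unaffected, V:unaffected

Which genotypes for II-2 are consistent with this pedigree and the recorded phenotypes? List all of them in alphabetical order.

II-2 ∈ {Kk MM VV, Kk MM Vv, Kk Mm VV, Kk Mm Vv}

K/I-1 un ·: Kk
K/I-2 aff ·: kk
K/II-1 aff I-1×I-2: kk
K/II-2 un I-1×I-2: Kk
⇒ K over [I-1,I-2,II-1,II-2]: 1 consistent
M/I-1 ? ·: MM|Mm|mm
M/I-2 un ·: MM|Mm
M/II-1 ? I-1×I-2: MM|Mm|mm
M/II-2 un I-1×I-2: MM|Mm
⇒ M over [I-1,I-2,II-1,II-2]: 18 consistent
V/I-1 un ·: VV|Vv
V/I-2 ? ·: VV|Vv|vv
V/II-1 un I-1×I-2: VV|Vv
V/II-2 un I-1×I-2: VV|Vv
⇒ V over [I-1,I-2,II-1,II-2]: 15 consistent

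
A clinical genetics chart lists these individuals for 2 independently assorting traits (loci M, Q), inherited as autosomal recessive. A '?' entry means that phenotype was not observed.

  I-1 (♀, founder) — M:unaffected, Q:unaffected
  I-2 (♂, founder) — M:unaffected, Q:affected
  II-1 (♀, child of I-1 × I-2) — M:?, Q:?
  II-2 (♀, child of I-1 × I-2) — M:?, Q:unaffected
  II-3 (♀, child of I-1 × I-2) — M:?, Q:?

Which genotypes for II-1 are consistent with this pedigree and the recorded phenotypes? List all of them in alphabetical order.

M/I-1 un ·: MM|Mm
M/I-2 un ·: MM|Mm
M/II-1 ? I-1×I-2: MM|Mm|mm
M/II-2 ? I-1×I-2: MM|Mm|mm
M/II-3 ? I-1×I-2: MM|Mm|mm
⇒ M over [I-1,I-2,II-1,II-2,II-3]: 44 consistent
Q/I-1 un ·: QQ|Qq
Q/I-2 aff ·: qq
Q/II-1 ? I-1×I-2: Qq|qq
Q/II-2 un I-1×I-2: Qq
Q/II-3 ? I-1×I-2: Qq|qq
⇒ Q over [I-1,I-2,II-1,II-2,II-3]: 5 consistent

II-1 ∈ {MM Qq, MM qq, Mm Qq, Mm qq, mm Qq, mm qq}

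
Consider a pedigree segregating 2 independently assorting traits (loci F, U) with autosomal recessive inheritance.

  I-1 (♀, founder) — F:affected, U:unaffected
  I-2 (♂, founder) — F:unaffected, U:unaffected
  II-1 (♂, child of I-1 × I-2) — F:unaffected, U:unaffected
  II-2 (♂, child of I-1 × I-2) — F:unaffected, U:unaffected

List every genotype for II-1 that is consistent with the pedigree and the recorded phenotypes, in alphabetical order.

F/I-1 aff ·: ff
F/I-2 un ·: FF|Ff
F/II-1 un I-1×I-2: Ff
F/II-2 un I-1×I-2: Ff
⇒ F over [I-1,I-2,II-1,II-2]: 2 consistent
U/I-1 un ·: UU|Uu
U/I-2 un ·: UU|Uu
U/II-1 un I-1×I-2: UU|Uu
U/II-2 un I-1×I-2: UU|Uu
⇒ U over [I-1,I-2,II-1,II-2]: 13 consistent

II-1 ∈ {Ff UU, Ff Uu}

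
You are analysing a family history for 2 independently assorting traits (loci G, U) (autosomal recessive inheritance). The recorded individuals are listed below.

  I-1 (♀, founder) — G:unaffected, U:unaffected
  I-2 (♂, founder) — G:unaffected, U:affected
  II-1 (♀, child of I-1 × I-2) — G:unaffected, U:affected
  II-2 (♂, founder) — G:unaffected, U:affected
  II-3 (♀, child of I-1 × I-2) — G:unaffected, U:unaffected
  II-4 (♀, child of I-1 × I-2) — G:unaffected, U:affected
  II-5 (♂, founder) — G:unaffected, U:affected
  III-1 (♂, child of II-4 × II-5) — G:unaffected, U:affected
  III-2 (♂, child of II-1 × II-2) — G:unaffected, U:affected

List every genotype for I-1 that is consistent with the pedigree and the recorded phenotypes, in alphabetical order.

I-1 ∈ {GG Uu, Gg Uu}

G/I-1 un ·: GG|Gg
G/I-2 un ·: GG|Gg
G/II-1 un I-1×I-2: GG|Gg
G/II-2 un ·: GG|Gg
G/II-3 un I-1×I-2: GG|Gg
G/II-4 un I-1×I-2: GG|Gg
G/II-5 un ·: GG|Gg
G/III-1 un II-4×II-5: GG|Gg
G/III-2 un II-1×II-2: GG|Gg
⇒ G over [I-1,I-2,II-1,II-2,II-3,II-4,II-5,III-1,III-2]: 303 consistent
U/I-1 un ·: Uu
U/I-2 aff ·: uu
U/II-1 aff I-1×I-2: uu
U/II-2 aff ·: uu
U/II-3 un I-1×I-2: Uu
U/II-4 aff I-1×I-2: uu
U/II-5 aff ·: uu
U/III-1 aff II-4×II-5: uu
U/III-2 aff II-1×II-2: uu
⇒ U over [I-1,I-2,II-1,II-2,II-3,II-4,II-5,III-1,III-2]: 1 consistent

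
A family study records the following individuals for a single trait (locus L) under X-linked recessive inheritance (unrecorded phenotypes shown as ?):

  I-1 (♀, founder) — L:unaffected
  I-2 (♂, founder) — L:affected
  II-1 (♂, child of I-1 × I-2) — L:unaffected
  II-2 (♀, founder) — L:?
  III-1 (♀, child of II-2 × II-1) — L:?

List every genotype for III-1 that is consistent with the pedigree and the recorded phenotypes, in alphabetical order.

L/I-1 un ·: X^LX^L|X^LX^l
L/I-2 aff ·: X^lY
L/II-1 un I-1×I-2: X^LY
L/II-2 ? ·: X^LX^L|X^LX^l|X^lX^l
L/III-1 ? II-2×II-1: X^LX^L|X^LX^l
⇒ L over [I-1,I-2,II-1,II-2,III-1]: 8 consistent

III-1 ∈ {X^LX^L, X^LX^l}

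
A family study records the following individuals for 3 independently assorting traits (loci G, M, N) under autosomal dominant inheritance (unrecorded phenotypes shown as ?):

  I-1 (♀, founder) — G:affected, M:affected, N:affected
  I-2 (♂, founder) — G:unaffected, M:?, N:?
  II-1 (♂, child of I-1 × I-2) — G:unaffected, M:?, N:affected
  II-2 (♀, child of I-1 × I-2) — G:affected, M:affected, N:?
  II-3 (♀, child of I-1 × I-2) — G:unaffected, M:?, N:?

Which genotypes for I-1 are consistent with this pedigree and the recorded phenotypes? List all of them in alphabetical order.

I-1 ∈ {Gg MM NN, Gg MM Nn, Gg Mm NN, Gg Mm Nn}

G/I-1 aff ·: Gg
G/I-2 un ·: gg
G/II-1 un I-1×I-2: gg
G/II-2 aff I-1×I-2: Gg
G/II-3 un I-1×I-2: gg
⇒ G over [I-1,I-2,II-1,II-2,II-3]: 1 consistent
M/I-1 aff ·: Mm|MM
M/I-2 ? ·: mm|Mm|MM
M/II-1 ? I-1×I-2: mm|Mm|MM
M/II-2 aff I-1×I-2: Mm|MM
M/II-3 ? I-1×I-2: mm|Mm|MM
⇒ M over [I-1,I-2,II-1,II-2,II-3]: 40 consistent
N/I-1 aff ·: Nn|NN
N/I-2 ? ·: nn|Nn|NN
N/II-1 aff I-1×I-2: Nn|NN
N/II-2 ? I-1×I-2: nn|Nn|NN
N/II-3 ? I-1×I-2: nn|Nn|NN
⇒ N over [I-1,I-2,II-1,II-2,II-3]: 40 consistent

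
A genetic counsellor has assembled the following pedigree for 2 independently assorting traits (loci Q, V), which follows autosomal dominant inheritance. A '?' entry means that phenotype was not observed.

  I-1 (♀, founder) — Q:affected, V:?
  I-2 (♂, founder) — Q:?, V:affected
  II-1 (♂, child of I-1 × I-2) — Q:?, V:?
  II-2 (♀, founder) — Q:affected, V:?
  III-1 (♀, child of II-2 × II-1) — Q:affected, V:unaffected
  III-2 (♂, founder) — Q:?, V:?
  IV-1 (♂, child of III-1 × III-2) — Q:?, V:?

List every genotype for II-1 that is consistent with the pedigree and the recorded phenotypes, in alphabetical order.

Q/I-1 aff ·: Qq|QQ
Q/I-2 ? ·: qq|Qq|QQ
Q/II-1 ? I-1×I-2: qq|Qq|QQ
Q/II-2 aff ·: Qq|QQ
Q/III-1 aff II-2×II-1: Qq|QQ
Q/III-2 ? ·: qq|Qq|QQ
Q/IV-1 ? III-1×III-2: qq|Qq|QQ
⇒ Q over [I-1,I-2,II-1,II-2,III-1,III-2,IV-1]: 198 consistent
V/I-1 ? ·: vv|Vv|VV
V/I-2 aff ·: Vv|VV
V/II-1 ? I-1×I-2: vv|Vv
V/II-2 ? ·: vv|Vv
V/III-1 un II-2×II-1: vv
V/III-2 ? ·: vv|Vv|VV
V/IV-1 ? III-1×III-2: vv|Vv
⇒ V over [I-1,I-2,II-1,II-2,III-1,III-2,IV-1]: 56 consistent

II-1 ∈ {QQ Vv, QQ vv, Qq Vv, Qq vv, qq Vv, qq vv}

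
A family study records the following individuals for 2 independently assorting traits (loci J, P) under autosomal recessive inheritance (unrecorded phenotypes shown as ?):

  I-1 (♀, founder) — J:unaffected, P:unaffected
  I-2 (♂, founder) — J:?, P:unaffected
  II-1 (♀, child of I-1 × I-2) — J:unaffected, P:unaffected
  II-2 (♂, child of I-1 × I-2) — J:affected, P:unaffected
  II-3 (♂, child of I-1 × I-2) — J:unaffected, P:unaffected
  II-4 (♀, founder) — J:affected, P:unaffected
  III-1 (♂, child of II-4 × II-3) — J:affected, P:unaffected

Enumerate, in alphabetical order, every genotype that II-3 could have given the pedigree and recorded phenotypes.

J/I-1 un ·: Jj
J/I-2 ? ·: Jj|jj
J/II-1 un I-1×I-2: JJ|Jj
J/II-2 aff I-1×I-2: jj
J/II-3 un I-1×I-2: Jj
J/II-4 aff ·: jj
J/III-1 aff II-4×II-3: jj
⇒ J over [I-1,I-2,II-1,II-2,II-3,II-4,III-1]: 3 consistent
P/I-1 un ·: PP|Pp
P/I-2 un ·: PP|Pp
P/II-1 un I-1×I-2: PP|Pp
P/II-2 un I-1×I-2: PP|Pp
P/II-3 un I-1×I-2: PP|Pp
P/II-4 un ·: PP|Pp
P/III-1 un II-4×II-3: PP|Pp
⇒ P over [I-1,I-2,II-1,II-2,II-3,II-4,III-1]: 87 consistent

II-3 ∈ {Jj PP, Jj Pp}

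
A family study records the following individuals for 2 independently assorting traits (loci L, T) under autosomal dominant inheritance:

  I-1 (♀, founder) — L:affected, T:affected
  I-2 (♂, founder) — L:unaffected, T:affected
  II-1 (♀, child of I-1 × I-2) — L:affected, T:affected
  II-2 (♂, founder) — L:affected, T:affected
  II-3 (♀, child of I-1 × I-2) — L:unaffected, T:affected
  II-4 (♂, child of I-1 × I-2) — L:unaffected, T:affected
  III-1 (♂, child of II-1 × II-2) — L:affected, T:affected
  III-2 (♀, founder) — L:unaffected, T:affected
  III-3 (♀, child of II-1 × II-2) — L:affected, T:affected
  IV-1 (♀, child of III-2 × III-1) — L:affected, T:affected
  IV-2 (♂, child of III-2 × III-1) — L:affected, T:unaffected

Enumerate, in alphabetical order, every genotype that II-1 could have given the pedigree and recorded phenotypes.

II-1 ∈ {Ll TT, Ll Tt}

L/I-1 aff ·: Ll
L/I-2 un ·: ll
L/II-1 aff I-1×I-2: Ll
L/II-2 aff ·: Ll|LL
L/II-3 un I-1×I-2: ll
L/II-4 un I-1×I-2: ll
L/III-1 aff II-1×II-2: Ll|LL
L/III-2 un ·: ll
L/III-3 aff II-1×II-2: Ll|LL
L/IV-1 aff III-2×III-1: Ll
L/IV-2 aff III-2×III-1: Ll
⇒ L over [I-1,I-2,II-1,II-2,II-3,II-4,III-1,III-2,III-3,IV-1,IV-2]: 8 consistent
T/I-1 aff ·: Tt|TT
T/I-2 aff ·: Tt|TT
T/II-1 aff I-1×I-2: Tt|TT
T/II-2 aff ·: Tt|TT
T/II-3 aff I-1×I-2: Tt|TT
T/II-4 aff I-1×I-2: Tt|TT
T/III-1 aff II-1×II-2: Tt
T/III-2 aff ·: Tt
T/III-3 aff II-1×II-2: Tt|TT
T/IV-1 aff III-2×III-1: Tt|TT
T/IV-2 un III-2×III-1: tt
⇒ T over [I-1,I-2,II-1,II-2,II-3,II-4,III-1,III-2,III-3,IV-1,IV-2]: 148 consistent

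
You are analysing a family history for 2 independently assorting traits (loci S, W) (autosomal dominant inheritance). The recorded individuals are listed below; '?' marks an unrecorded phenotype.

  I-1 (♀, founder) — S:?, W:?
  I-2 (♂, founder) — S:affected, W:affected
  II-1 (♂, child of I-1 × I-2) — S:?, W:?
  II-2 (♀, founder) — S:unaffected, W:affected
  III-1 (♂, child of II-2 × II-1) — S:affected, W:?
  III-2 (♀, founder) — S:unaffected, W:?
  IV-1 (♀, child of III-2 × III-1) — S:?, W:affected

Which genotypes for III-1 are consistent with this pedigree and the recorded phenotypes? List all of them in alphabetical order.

III-1 ∈ {Ss WW, Ss Ww, Ss ww}

S/I-1 ? ·: ss|Ss|SS
S/I-2 aff ·: Ss|SS
S/II-1 ? I-1×I-2: Ss|SS
S/II-2 un ·: ss
S/III-1 aff II-2×II-1: Ss
S/III-2 un ·: ss
S/IV-1 ? III-2×III-1: ss|Ss
⇒ S over [I-1,I-2,II-1,II-2,III-1,III-2,IV-1]: 18 consistent
W/I-1 ? ·: ww|Ww|WW
W/I-2 aff ·: Ww|WW
W/II-1 ? I-1×I-2: ww|Ww|WW
W/II-2 aff ·: Ww|WW
W/III-1 ? II-2×II-1: ww|Ww|WW
W/III-2 ? ·: ww|Ww|WW
W/IV-1 aff III-2×III-1: Ww|WW
⇒ W over [I-1,I-2,II-1,II-2,III-1,III-2,IV-1]: 176 consistent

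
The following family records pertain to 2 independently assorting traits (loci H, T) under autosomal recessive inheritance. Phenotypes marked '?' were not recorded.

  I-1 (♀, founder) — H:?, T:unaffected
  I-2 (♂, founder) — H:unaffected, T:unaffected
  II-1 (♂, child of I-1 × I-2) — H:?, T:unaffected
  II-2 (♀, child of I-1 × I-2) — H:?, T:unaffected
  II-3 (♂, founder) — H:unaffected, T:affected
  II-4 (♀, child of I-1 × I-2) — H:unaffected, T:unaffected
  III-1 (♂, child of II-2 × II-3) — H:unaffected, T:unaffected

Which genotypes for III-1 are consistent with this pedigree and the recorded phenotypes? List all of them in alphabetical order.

III-1 ∈ {HH Tt, Hh Tt}

H/I-1 ? ·: HH|Hh|hh
H/I-2 un ·: HH|Hh
H/II-1 ? I-1×I-2: HH|Hh|hh
H/II-2 ? I-1×I-2: HH|Hh|hh
H/II-3 un ·: HH|Hh
H/II-4 un I-1×I-2: HH|Hh
H/III-1 un II-2×II-3: HH|Hh
⇒ H over [I-1,I-2,II-1,II-2,II-3,II-4,III-1]: 129 consistent
T/I-1 un ·: TT|Tt
T/I-2 un ·: TT|Tt
T/II-1 un I-1×I-2: TT|Tt
T/II-2 un I-1×I-2: TT|Tt
T/II-3 aff ·: tt
T/II-4 un I-1×I-2: TT|Tt
T/III-1 un II-2×II-3: Tt
⇒ T over [I-1,I-2,II-1,II-2,II-3,II-4,III-1]: 25 consistent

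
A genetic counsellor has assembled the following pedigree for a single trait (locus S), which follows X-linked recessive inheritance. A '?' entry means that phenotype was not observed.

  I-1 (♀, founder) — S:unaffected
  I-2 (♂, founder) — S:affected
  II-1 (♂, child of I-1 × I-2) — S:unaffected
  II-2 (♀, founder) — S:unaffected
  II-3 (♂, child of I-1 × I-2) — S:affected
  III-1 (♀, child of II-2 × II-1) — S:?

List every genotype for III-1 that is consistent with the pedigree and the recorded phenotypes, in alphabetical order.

III-1 ∈ {X^SX^S, X^SX^s}

S/I-1 un ·: X^SX^s
S/I-2 aff ·: X^sY
S/II-1 un I-1×I-2: X^SY
S/II-2 un ·: X^SX^S|X^SX^s
S/II-3 aff I-1×I-2: X^sY
S/III-1 ? II-2×II-1: X^SX^S|X^SX^s
⇒ S over [I-1,I-2,II-1,II-2,II-3,III-1]: 3 consistent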